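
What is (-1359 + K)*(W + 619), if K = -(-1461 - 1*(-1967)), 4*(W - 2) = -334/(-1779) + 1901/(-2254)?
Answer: -18571442658365/16039464 ≈ -1.1579e+6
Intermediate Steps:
W = 29449885/16039464 (W = 2 + (-334/(-1779) + 1901/(-2254))/4 = 2 + (-334*(-1/1779) + 1901*(-1/2254))/4 = 2 + (334/1779 - 1901/2254)/4 = 2 + (1/4)*(-2629043/4009866) = 2 - 2629043/16039464 = 29449885/16039464 ≈ 1.8361)
K = -506 (K = -(-1461 + 1967) = -1*506 = -506)
(-1359 + K)*(W + 619) = (-1359 - 506)*(29449885/16039464 + 619) = -1865*9957878101/16039464 = -18571442658365/16039464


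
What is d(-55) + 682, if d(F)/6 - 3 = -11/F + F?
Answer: 1856/5 ≈ 371.20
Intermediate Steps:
d(F) = 18 - 66/F + 6*F (d(F) = 18 + 6*(-11/F + F) = 18 + 6*(F - 11/F) = 18 + (-66/F + 6*F) = 18 - 66/F + 6*F)
d(-55) + 682 = (18 - 66/(-55) + 6*(-55)) + 682 = (18 - 66*(-1/55) - 330) + 682 = (18 + 6/5 - 330) + 682 = -1554/5 + 682 = 1856/5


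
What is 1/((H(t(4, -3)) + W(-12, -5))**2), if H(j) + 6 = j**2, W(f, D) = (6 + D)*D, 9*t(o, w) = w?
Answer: 81/9604 ≈ 0.0084340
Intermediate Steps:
t(o, w) = w/9
W(f, D) = D*(6 + D)
H(j) = -6 + j**2
1/((H(t(4, -3)) + W(-12, -5))**2) = 1/(((-6 + ((1/9)*(-3))**2) - 5*(6 - 5))**2) = 1/(((-6 + (-1/3)**2) - 5*1)**2) = 1/(((-6 + 1/9) - 5)**2) = 1/((-53/9 - 5)**2) = 1/((-98/9)**2) = 1/(9604/81) = 81/9604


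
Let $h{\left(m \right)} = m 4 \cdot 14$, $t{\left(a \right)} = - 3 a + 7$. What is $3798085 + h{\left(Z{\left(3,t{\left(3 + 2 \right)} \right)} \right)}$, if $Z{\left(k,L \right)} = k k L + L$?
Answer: $3793605$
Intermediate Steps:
$t{\left(a \right)} = 7 - 3 a$
$Z{\left(k,L \right)} = L + L k^{2}$ ($Z{\left(k,L \right)} = k^{2} L + L = L k^{2} + L = L + L k^{2}$)
$h{\left(m \right)} = 56 m$ ($h{\left(m \right)} = 4 m 14 = 56 m$)
$3798085 + h{\left(Z{\left(3,t{\left(3 + 2 \right)} \right)} \right)} = 3798085 + 56 \left(7 - 3 \left(3 + 2\right)\right) \left(1 + 3^{2}\right) = 3798085 + 56 \left(7 - 15\right) \left(1 + 9\right) = 3798085 + 56 \left(7 - 15\right) 10 = 3798085 + 56 \left(\left(-8\right) 10\right) = 3798085 + 56 \left(-80\right) = 3798085 - 4480 = 3793605$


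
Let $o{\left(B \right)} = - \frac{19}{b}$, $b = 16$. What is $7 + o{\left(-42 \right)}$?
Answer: $\frac{93}{16} \approx 5.8125$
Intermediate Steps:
$o{\left(B \right)} = - \frac{19}{16}$
$7 + o{\left(-42 \right)} = 7 - \frac{19}{16} = \frac{93}{16}$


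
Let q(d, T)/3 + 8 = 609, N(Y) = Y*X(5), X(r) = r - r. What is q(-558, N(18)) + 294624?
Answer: 296427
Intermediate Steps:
X(r) = 0
N(Y) = 0 (N(Y) = Y*0 = 0)
q(d, T) = 1803 (q(d, T) = -24 + 3*609 = -24 + 1827 = 1803)
q(-558, N(18)) + 294624 = 1803 + 294624 = 296427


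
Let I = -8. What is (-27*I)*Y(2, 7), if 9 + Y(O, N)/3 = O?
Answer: -4536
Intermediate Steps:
Y(O, N) = -27 + 3*O
(-27*I)*Y(2, 7) = (-27*(-8))*(-27 + 3*2) = 216*(-27 + 6) = 216*(-21) = -4536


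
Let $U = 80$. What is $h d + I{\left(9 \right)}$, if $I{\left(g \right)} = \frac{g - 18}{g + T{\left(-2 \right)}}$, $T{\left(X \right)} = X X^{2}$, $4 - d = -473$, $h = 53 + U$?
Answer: $63432$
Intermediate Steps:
$h = 133$ ($h = 53 + 80 = 133$)
$d = 477$ ($d = 4 - -473 = 4 + 473 = 477$)
$T{\left(X \right)} = X^{3}$
$I{\left(g \right)} = \frac{-18 + g}{-8 + g}$ ($I{\left(g \right)} = \frac{g - 18}{g + \left(-2\right)^{3}} = \frac{-18 + g}{g - 8} = \frac{-18 + g}{-8 + g}$)
$h d + I{\left(9 \right)} = 133 \cdot 477 + \frac{-18 + 9}{-8 + 9} = 63441 + 1^{-1} \left(-9\right) = 63441 + 1 \left(-9\right) = 63441 - 9 = 63432$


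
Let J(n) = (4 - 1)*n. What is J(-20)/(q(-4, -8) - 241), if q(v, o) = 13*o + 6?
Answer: 20/113 ≈ 0.17699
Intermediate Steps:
q(v, o) = 6 + 13*o
J(n) = 3*n
J(-20)/(q(-4, -8) - 241) = (3*(-20))/((6 + 13*(-8)) - 241) = -60/((6 - 104) - 241) = -60/(-98 - 241) = -60/(-339) = -60*(-1/339) = 20/113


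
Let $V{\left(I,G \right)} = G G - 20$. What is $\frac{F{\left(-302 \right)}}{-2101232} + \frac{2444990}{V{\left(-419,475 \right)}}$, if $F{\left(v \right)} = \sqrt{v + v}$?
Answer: $\frac{488998}{45121} - \frac{i \sqrt{151}}{1050616} \approx 10.837 - 1.1696 \cdot 10^{-5} i$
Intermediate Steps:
$V{\left(I,G \right)} = -20 + G^{2}$ ($V{\left(I,G \right)} = G^{2} - 20 = -20 + G^{2}$)
$F{\left(v \right)} = \sqrt{2} \sqrt{v}$ ($F{\left(v \right)} = \sqrt{2 v} = \sqrt{2} \sqrt{v}$)
$\frac{F{\left(-302 \right)}}{-2101232} + \frac{2444990}{V{\left(-419,475 \right)}} = \frac{\sqrt{2} \sqrt{-302}}{-2101232} + \frac{2444990}{-20 + 475^{2}} = \sqrt{2} i \sqrt{302} \left(- \frac{1}{2101232}\right) + \frac{2444990}{-20 + 225625} = 2 i \sqrt{151} \left(- \frac{1}{2101232}\right) + \frac{2444990}{225605} = - \frac{i \sqrt{151}}{1050616} + 2444990 \cdot \frac{1}{225605} = - \frac{i \sqrt{151}}{1050616} + \frac{488998}{45121} = \frac{488998}{45121} - \frac{i \sqrt{151}}{1050616}$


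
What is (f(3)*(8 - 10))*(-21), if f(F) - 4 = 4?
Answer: 336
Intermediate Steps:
f(F) = 8 (f(F) = 4 + 4 = 8)
(f(3)*(8 - 10))*(-21) = (8*(8 - 10))*(-21) = (8*(-2))*(-21) = -16*(-21) = 336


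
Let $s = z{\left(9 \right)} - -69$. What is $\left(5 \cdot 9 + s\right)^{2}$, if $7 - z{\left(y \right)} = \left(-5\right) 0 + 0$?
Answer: $14641$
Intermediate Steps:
$z{\left(y \right)} = 7$ ($z{\left(y \right)} = 7 - \left(\left(-5\right) 0 + 0\right) = 7 - \left(0 + 0\right) = 7 - 0 = 7 + 0 = 7$)
$s = 76$ ($s = 7 - -69 = 7 + 69 = 76$)
$\left(5 \cdot 9 + s\right)^{2} = \left(5 \cdot 9 + 76\right)^{2} = \left(45 + 76\right)^{2} = 121^{2} = 14641$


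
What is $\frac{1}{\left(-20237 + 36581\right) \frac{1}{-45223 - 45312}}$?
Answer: $- \frac{90535}{16344} \approx -5.5393$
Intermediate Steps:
$\frac{1}{\left(-20237 + 36581\right) \frac{1}{-45223 - 45312}} = \frac{1}{16344 \frac{1}{-90535}} = \frac{1}{16344 \left(- \frac{1}{90535}\right)} = \frac{1}{- \frac{16344}{90535}} = - \frac{90535}{16344}$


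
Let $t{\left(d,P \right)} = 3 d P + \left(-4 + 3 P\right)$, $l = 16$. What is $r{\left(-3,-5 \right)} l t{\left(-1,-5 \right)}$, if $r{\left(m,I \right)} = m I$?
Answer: $-960$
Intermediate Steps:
$r{\left(m,I \right)} = I m$
$t{\left(d,P \right)} = -4 + 3 P + 3 P d$ ($t{\left(d,P \right)} = 3 P d + \left(-4 + 3 P\right) = -4 + 3 P + 3 P d$)
$r{\left(-3,-5 \right)} l t{\left(-1,-5 \right)} = \left(-5\right) \left(-3\right) 16 \left(-4 + 3 \left(-5\right) + 3 \left(-5\right) \left(-1\right)\right) = 15 \cdot 16 \left(-4 - 15 + 15\right) = 240 \left(-4\right) = -960$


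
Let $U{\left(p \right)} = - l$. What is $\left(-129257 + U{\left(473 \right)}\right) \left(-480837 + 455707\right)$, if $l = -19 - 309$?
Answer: $3239985770$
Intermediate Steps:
$l = -328$ ($l = -19 - 309 = -328$)
$U{\left(p \right)} = 328$ ($U{\left(p \right)} = \left(-1\right) \left(-328\right) = 328$)
$\left(-129257 + U{\left(473 \right)}\right) \left(-480837 + 455707\right) = \left(-129257 + 328\right) \left(-480837 + 455707\right) = \left(-128929\right) \left(-25130\right) = 3239985770$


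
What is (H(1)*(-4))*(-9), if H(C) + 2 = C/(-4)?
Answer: -81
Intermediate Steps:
H(C) = -2 - C/4 (H(C) = -2 + C/(-4) = -2 + C*(-¼) = -2 - C/4)
(H(1)*(-4))*(-9) = ((-2 - ¼*1)*(-4))*(-9) = ((-2 - ¼)*(-4))*(-9) = -9/4*(-4)*(-9) = 9*(-9) = -81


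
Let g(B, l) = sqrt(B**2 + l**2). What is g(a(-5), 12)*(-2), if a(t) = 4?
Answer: -8*sqrt(10) ≈ -25.298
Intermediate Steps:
g(a(-5), 12)*(-2) = sqrt(4**2 + 12**2)*(-2) = sqrt(16 + 144)*(-2) = sqrt(160)*(-2) = (4*sqrt(10))*(-2) = -8*sqrt(10)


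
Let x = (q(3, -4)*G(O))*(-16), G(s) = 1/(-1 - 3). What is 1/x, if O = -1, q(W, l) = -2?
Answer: -⅛ ≈ -0.12500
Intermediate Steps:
G(s) = -¼ (G(s) = 1/(-4) = -¼)
x = -8 (x = -2*(-¼)*(-16) = (½)*(-16) = -8)
1/x = 1/(-8) = -⅛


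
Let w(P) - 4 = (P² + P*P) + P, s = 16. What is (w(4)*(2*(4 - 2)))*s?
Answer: 2560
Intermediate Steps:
w(P) = 4 + P + 2*P² (w(P) = 4 + ((P² + P*P) + P) = 4 + ((P² + P²) + P) = 4 + (2*P² + P) = 4 + (P + 2*P²) = 4 + P + 2*P²)
(w(4)*(2*(4 - 2)))*s = ((4 + 4 + 2*4²)*(2*(4 - 2)))*16 = ((4 + 4 + 2*16)*(2*2))*16 = ((4 + 4 + 32)*4)*16 = (40*4)*16 = 160*16 = 2560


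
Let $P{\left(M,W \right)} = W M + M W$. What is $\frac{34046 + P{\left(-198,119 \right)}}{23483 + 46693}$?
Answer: $- \frac{6539}{35088} \approx -0.18636$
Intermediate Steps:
$P{\left(M,W \right)} = 2 M W$ ($P{\left(M,W \right)} = M W + M W = 2 M W$)
$\frac{34046 + P{\left(-198,119 \right)}}{23483 + 46693} = \frac{34046 + 2 \left(-198\right) 119}{23483 + 46693} = \frac{34046 - 47124}{70176} = \left(-13078\right) \frac{1}{70176} = - \frac{6539}{35088}$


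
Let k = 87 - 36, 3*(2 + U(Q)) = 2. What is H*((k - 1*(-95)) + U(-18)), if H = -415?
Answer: -180110/3 ≈ -60037.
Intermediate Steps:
U(Q) = -4/3 (U(Q) = -2 + (⅓)*2 = -2 + ⅔ = -4/3)
k = 51
H*((k - 1*(-95)) + U(-18)) = -415*((51 - 1*(-95)) - 4/3) = -415*((51 + 95) - 4/3) = -415*(146 - 4/3) = -415*434/3 = -180110/3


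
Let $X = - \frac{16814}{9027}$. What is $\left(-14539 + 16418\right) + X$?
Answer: $\frac{16944919}{9027} \approx 1877.1$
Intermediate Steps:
$X = - \frac{16814}{9027}$ ($X = \left(-16814\right) \frac{1}{9027} = - \frac{16814}{9027} \approx -1.8626$)
$\left(-14539 + 16418\right) + X = \left(-14539 + 16418\right) - \frac{16814}{9027} = 1879 - \frac{16814}{9027} = \frac{16944919}{9027}$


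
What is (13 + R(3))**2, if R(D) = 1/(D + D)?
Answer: 6241/36 ≈ 173.36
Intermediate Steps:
R(D) = 1/(2*D)
(13 + R(3))**2 = (13 + (1/2)/3)**2 = (13 + (1/2)*(1/3))**2 = (13 + 1/6)**2 = (79/6)**2 = 6241/36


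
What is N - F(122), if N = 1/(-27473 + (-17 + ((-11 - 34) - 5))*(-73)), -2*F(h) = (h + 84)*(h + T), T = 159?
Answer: 653590825/22582 ≈ 28943.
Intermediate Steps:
F(h) = -(84 + h)*(159 + h)/2 (F(h) = -(h + 84)*(h + 159)/2 = -(84 + h)*(159 + h)/2)
N = -1/22582 (N = 1/(-27473 + (-17 + (-45 - 5))*(-73)) = 1/(-27473 + (-17 - 50)*(-73)) = 1/(-27473 - 67*(-73)) = 1/(-27473 + 4891) = 1/(-22582) = -1/22582 ≈ -4.4283e-5)
N - F(122) = -1/22582 - (-6678 - 243/2*122 - 1/2*122**2) = -1/22582 - (-6678 - 14823 - 1/2*14884) = -1/22582 - (-6678 - 14823 - 7442) = -1/22582 - 1*(-28943) = -1/22582 + 28943 = 653590825/22582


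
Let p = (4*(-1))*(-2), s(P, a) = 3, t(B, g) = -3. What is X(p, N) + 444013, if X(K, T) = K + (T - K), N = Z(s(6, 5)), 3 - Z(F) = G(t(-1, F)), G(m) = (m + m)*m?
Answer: 443998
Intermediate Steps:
p = 8 (p = -4*(-2) = 8)
G(m) = 2*m² (G(m) = (2*m)*m = 2*m²)
Z(F) = -15 (Z(F) = 3 - 2*(-3)² = 3 - 2*9 = 3 - 1*18 = 3 - 18 = -15)
N = -15
X(K, T) = T
X(p, N) + 444013 = -15 + 444013 = 443998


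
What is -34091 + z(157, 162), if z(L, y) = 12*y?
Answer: -32147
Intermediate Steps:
-34091 + z(157, 162) = -34091 + 12*162 = -34091 + 1944 = -32147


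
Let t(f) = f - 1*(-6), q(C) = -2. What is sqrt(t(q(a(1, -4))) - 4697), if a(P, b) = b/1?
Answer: 19*I*sqrt(13) ≈ 68.505*I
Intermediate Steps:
a(P, b) = b (a(P, b) = b*1 = b)
t(f) = 6 + f (t(f) = f + 6 = 6 + f)
sqrt(t(q(a(1, -4))) - 4697) = sqrt((6 - 2) - 4697) = sqrt(4 - 4697) = sqrt(-4693) = 19*I*sqrt(13)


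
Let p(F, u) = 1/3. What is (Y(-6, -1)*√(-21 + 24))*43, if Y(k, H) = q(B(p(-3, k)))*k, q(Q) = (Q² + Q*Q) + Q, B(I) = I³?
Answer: -2494*√3/243 ≈ -17.777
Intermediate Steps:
p(F, u) = ⅓
q(Q) = Q + 2*Q² (q(Q) = (Q² + Q²) + Q = 2*Q² + Q = Q + 2*Q²)
Y(k, H) = 29*k/729 (Y(k, H) = ((⅓)³*(1 + 2*(⅓)³))*k = ((1 + 2*(1/27))/27)*k = ((1 + 2/27)/27)*k = ((1/27)*(29/27))*k = 29*k/729)
(Y(-6, -1)*√(-21 + 24))*43 = (((29/729)*(-6))*√(-21 + 24))*43 = -58*√3/243*43 = -2494*√3/243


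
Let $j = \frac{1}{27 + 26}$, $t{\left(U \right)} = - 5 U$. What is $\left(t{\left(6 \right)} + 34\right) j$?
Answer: $\frac{4}{53} \approx 0.075472$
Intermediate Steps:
$j = \frac{1}{53} \approx 0.018868$
$\left(t{\left(6 \right)} + 34\right) j = \left(\left(-5\right) 6 + 34\right) \frac{1}{53} = \left(-30 + 34\right) \frac{1}{53} = 4 \cdot \frac{1}{53} = \frac{4}{53}$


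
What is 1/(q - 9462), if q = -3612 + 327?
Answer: -1/12747 ≈ -7.8450e-5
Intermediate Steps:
q = -3285
1/(q - 9462) = 1/(-3285 - 9462) = 1/(-12747) = -1/12747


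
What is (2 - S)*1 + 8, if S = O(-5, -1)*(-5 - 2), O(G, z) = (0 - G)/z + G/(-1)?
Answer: 10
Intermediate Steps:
O(G, z) = -G - G/z (O(G, z) = (-G)/z + G*(-1) = -G/z - G = -G - G/z)
S = 0 (S = (-1*(-5) - 1*(-5)/(-1))*(-5 - 2) = (5 - 1*(-5)*(-1))*(-7) = (5 - 5)*(-7) = 0*(-7) = 0)
(2 - S)*1 + 8 = (2 - 1*0)*1 + 8 = (2 + 0)*1 + 8 = 2*1 + 8 = 2 + 8 = 10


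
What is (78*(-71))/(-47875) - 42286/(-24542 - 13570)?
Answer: 1117753253/912306000 ≈ 1.2252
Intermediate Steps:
(78*(-71))/(-47875) - 42286/(-24542 - 13570) = -5538*(-1/47875) - 42286/(-38112) = 5538/47875 - 42286*(-1/38112) = 5538/47875 + 21143/19056 = 1117753253/912306000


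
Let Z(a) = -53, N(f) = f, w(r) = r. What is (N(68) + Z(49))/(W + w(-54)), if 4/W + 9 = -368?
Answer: -5655/20362 ≈ -0.27772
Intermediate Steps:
W = -4/377 (W = 4/(-9 - 368) = 4/(-377) = 4*(-1/377) = -4/377 ≈ -0.010610)
(N(68) + Z(49))/(W + w(-54)) = (68 - 53)/(-4/377 - 54) = 15/(-20362/377) = 15*(-377/20362) = -5655/20362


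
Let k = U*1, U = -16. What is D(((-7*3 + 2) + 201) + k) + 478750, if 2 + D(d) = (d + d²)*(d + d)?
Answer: 9682452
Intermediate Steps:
k = -16 (k = -16*1 = -16)
D(d) = -2 + 2*d*(d + d²) (D(d) = -2 + (d + d²)*(d + d) = -2 + (d + d²)*(2*d) = -2 + 2*d*(d + d²))
D(((-7*3 + 2) + 201) + k) + 478750 = (-2 + 2*(((-7*3 + 2) + 201) - 16)² + 2*(((-7*3 + 2) + 201) - 16)³) + 478750 = (-2 + 2*(((-21 + 2) + 201) - 16)² + 2*(((-21 + 2) + 201) - 16)³) + 478750 = (-2 + 2*((-19 + 201) - 16)² + 2*((-19 + 201) - 16)³) + 478750 = (-2 + 2*(182 - 16)² + 2*(182 - 16)³) + 478750 = (-2 + 2*166² + 2*166³) + 478750 = (-2 + 2*27556 + 2*4574296) + 478750 = (-2 + 55112 + 9148592) + 478750 = 9203702 + 478750 = 9682452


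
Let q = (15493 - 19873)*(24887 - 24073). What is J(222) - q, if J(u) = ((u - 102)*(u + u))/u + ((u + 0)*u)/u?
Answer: 3565782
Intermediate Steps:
J(u) = -204 + 3*u (J(u) = ((-102 + u)*(2*u))/u + (u*u)/u = (2*u*(-102 + u))/u + u**2/u = (-204 + 2*u) + u = -204 + 3*u)
q = -3565320 (q = -4380*814 = -3565320)
J(222) - q = (-204 + 3*222) - 1*(-3565320) = (-204 + 666) + 3565320 = 462 + 3565320 = 3565782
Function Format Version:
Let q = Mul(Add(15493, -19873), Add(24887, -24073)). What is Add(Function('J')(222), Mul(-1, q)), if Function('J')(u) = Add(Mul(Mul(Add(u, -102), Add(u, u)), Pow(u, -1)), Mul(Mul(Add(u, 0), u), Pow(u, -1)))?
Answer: 3565782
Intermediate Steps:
Function('J')(u) = Add(-204, Mul(3, u)) (Function('J')(u) = Add(Mul(Mul(Add(-102, u), Mul(2, u)), Pow(u, -1)), Mul(Mul(u, u), Pow(u, -1))) = Add(Mul(Mul(2, u, Add(-102, u)), Pow(u, -1)), Mul(Pow(u, 2), Pow(u, -1))) = Add(Add(-204, Mul(2, u)), u) = Add(-204, Mul(3, u)))
q = -3565320 (q = Mul(-4380, 814) = -3565320)
Add(Function('J')(222), Mul(-1, q)) = Add(Add(-204, Mul(3, 222)), Mul(-1, -3565320)) = Add(Add(-204, 666), 3565320) = Add(462, 3565320) = 3565782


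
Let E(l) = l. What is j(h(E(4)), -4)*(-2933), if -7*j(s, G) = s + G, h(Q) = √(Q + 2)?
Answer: -1676 + 419*√6 ≈ -649.66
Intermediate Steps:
h(Q) = √(2 + Q)
j(s, G) = -G/7 - s/7 (j(s, G) = -(s + G)/7 = -(G + s)/7 = -G/7 - s/7)
j(h(E(4)), -4)*(-2933) = (-⅐*(-4) - √(2 + 4)/7)*(-2933) = (4/7 - √6/7)*(-2933) = -1676 + 419*√6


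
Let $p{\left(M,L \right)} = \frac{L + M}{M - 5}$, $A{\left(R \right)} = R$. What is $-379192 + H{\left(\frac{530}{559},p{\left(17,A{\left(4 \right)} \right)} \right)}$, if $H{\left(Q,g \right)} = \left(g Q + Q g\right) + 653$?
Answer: $- \frac{211601446}{559} \approx -3.7854 \cdot 10^{5}$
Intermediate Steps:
$p{\left(M,L \right)} = \frac{L + M}{-5 + M}$
$H{\left(Q,g \right)} = 653 + 2 Q g$ ($H{\left(Q,g \right)} = \left(Q g + Q g\right) + 653 = 2 Q g + 653 = 653 + 2 Q g$)
$-379192 + H{\left(\frac{530}{559},p{\left(17,A{\left(4 \right)} \right)} \right)} = -379192 + \left(653 + 2 \cdot \frac{530}{559} \frac{4 + 17}{-5 + 17}\right) = -379192 + \left(653 + 2 \cdot 530 \cdot \frac{1}{559} \cdot \frac{1}{12} \cdot 21\right) = -379192 + \left(653 + 2 \cdot \frac{530}{559} \cdot \frac{1}{12} \cdot 21\right) = -379192 + \left(653 + 2 \cdot \frac{530}{559} \cdot \frac{7}{4}\right) = -379192 + \left(653 + \frac{1855}{559}\right) = -379192 + \frac{366882}{559} = - \frac{211601446}{559}$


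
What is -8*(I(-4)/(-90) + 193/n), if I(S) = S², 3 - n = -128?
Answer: -61096/5895 ≈ -10.364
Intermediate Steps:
n = 131 (n = 3 - 1*(-128) = 3 + 128 = 131)
-8*(I(-4)/(-90) + 193/n) = -8*((-4)²/(-90) + 193/131) = -8*(16*(-1/90) + 193*(1/131)) = -8*(-8/45 + 193/131) = -8*7637/5895 = -61096/5895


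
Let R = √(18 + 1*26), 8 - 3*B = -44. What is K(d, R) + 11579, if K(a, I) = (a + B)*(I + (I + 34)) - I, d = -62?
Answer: 30181/3 - 542*√11/3 ≈ 9461.1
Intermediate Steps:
B = 52/3 (B = 8/3 - ⅓*(-44) = 8/3 + 44/3 = 52/3 ≈ 17.333)
R = 2*√11 (R = √(18 + 26) = √44 = 2*√11 ≈ 6.6332)
K(a, I) = -I + (34 + 2*I)*(52/3 + a) (K(a, I) = (a + 52/3)*(I + (I + 34)) - I = (52/3 + a)*(I + (34 + I)) - I = (52/3 + a)*(34 + 2*I) - I = (34 + 2*I)*(52/3 + a) - I = -I + (34 + 2*I)*(52/3 + a))
K(d, R) + 11579 = (1768/3 + 34*(-62) + 101*(2*√11)/3 + 2*(2*√11)*(-62)) + 11579 = (1768/3 - 2108 + 202*√11/3 - 248*√11) + 11579 = (-4556/3 - 542*√11/3) + 11579 = 30181/3 - 542*√11/3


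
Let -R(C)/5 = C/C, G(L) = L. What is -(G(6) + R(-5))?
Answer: -1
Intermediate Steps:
R(C) = -5 (R(C) = -5*C/C = -5*1 = -5)
-(G(6) + R(-5)) = -(6 - 5) = -1*1 = -1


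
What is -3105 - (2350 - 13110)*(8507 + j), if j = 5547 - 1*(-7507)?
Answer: 231993255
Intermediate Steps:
j = 13054 (j = 5547 + 7507 = 13054)
-3105 - (2350 - 13110)*(8507 + j) = -3105 - (2350 - 13110)*(8507 + 13054) = -3105 - (-10760)*21561 = -3105 - 1*(-231996360) = -3105 + 231996360 = 231993255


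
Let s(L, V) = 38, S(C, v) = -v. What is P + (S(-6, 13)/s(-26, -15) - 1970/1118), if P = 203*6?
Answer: 25828059/21242 ≈ 1215.9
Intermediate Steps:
P = 1218
P + (S(-6, 13)/s(-26, -15) - 1970/1118) = 1218 + (-1*13/38 - 1970/1118) = 1218 + (-13*1/38 - 1970*1/1118) = 1218 + (-13/38 - 985/559) = 1218 - 44697/21242 = 25828059/21242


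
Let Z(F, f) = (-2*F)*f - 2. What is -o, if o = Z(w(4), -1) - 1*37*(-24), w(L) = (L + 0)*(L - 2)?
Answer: -902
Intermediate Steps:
w(L) = L*(-2 + L)
Z(F, f) = -2 - 2*F*f (Z(F, f) = -2*F*f - 2 = -2 - 2*F*f)
o = 902 (o = (-2 - 2*4*(-2 + 4)*(-1)) - 1*37*(-24) = (-2 - 2*4*2*(-1)) - 37*(-24) = (-2 - 2*8*(-1)) + 888 = (-2 + 16) + 888 = 14 + 888 = 902)
-o = -1*902 = -902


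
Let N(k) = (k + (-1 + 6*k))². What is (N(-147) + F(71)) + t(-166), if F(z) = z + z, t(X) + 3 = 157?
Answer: 1061196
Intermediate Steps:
t(X) = 154 (t(X) = -3 + 157 = 154)
F(z) = 2*z
N(k) = (-1 + 7*k)²
(N(-147) + F(71)) + t(-166) = ((-1 + 7*(-147))² + 2*71) + 154 = ((-1 - 1029)² + 142) + 154 = ((-1030)² + 142) + 154 = (1060900 + 142) + 154 = 1061042 + 154 = 1061196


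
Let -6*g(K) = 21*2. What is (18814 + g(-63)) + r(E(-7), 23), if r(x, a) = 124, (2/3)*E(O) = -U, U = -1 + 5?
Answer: 18931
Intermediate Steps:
U = 4
E(O) = -6 (E(O) = 3*(-1*4)/2 = (3/2)*(-4) = -6)
g(K) = -7 (g(K) = -7*2/2 = -⅙*42 = -7)
(18814 + g(-63)) + r(E(-7), 23) = (18814 - 7) + 124 = 18807 + 124 = 18931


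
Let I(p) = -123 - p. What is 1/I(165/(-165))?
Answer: -1/122 ≈ -0.0081967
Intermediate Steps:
1/I(165/(-165)) = 1/(-123 - 165/(-165)) = 1/(-123 - 165*(-1)/165) = 1/(-123 - 1*(-1)) = 1/(-123 + 1) = 1/(-122) = -1/122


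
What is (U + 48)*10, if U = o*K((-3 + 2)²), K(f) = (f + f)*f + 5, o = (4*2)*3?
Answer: 2160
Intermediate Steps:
o = 24 (o = 8*3 = 24)
K(f) = 5 + 2*f² (K(f) = (2*f)*f + 5 = 2*f² + 5 = 5 + 2*f²)
U = 168 (U = 24*(5 + 2*((-3 + 2)²)²) = 24*(5 + 2*((-1)²)²) = 24*(5 + 2*1²) = 24*(5 + 2*1) = 24*(5 + 2) = 24*7 = 168)
(U + 48)*10 = (168 + 48)*10 = 216*10 = 2160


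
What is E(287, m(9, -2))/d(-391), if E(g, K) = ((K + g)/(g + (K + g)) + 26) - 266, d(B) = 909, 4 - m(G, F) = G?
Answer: -15142/57469 ≈ -0.26348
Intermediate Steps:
m(G, F) = 4 - G
E(g, K) = -240 + (K + g)/(K + 2*g) (E(g, K) = ((K + g)/(K + 2*g) + 26) - 266 = (26 + (K + g)/(K + 2*g)) - 266 = -240 + (K + g)/(K + 2*g))
E(287, m(9, -2))/d(-391) = ((-479*287 - 239*(4 - 1*9))/((4 - 1*9) + 2*287))/909 = ((-137473 - 239*(4 - 9))/((4 - 9) + 574))*(1/909) = ((-137473 - 239*(-5))/(-5 + 574))*(1/909) = ((-137473 + 1195)/569)*(1/909) = ((1/569)*(-136278))*(1/909) = -136278/569*1/909 = -15142/57469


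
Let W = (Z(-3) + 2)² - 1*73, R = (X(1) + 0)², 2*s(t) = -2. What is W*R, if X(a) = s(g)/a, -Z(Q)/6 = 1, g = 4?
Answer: -57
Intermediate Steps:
s(t) = -1 (s(t) = (½)*(-2) = -1)
Z(Q) = -6 (Z(Q) = -6*1 = -6)
X(a) = -1/a
R = 1 (R = (-1/1 + 0)² = (-1*1 + 0)² = (-1 + 0)² = (-1)² = 1)
W = -57 (W = (-6 + 2)² - 1*73 = (-4)² - 73 = 16 - 73 = -57)
W*R = -57*1 = -57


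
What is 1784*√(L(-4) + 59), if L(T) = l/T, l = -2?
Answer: 892*√238 ≈ 13761.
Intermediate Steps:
L(T) = -2/T
1784*√(L(-4) + 59) = 1784*√(-2/(-4) + 59) = 1784*√(-2*(-¼) + 59) = 1784*√(½ + 59) = 1784*√(119/2) = 1784*(√238/2) = 892*√238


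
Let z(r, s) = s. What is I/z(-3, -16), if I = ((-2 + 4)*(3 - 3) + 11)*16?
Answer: -11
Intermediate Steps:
I = 176 (I = (2*0 + 11)*16 = (0 + 11)*16 = 11*16 = 176)
I/z(-3, -16) = 176/(-16) = 176*(-1/16) = -11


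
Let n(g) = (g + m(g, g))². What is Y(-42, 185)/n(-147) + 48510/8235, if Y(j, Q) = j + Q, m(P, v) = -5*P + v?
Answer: 69892229/11863341 ≈ 5.8914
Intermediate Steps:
m(P, v) = v - 5*P
n(g) = 9*g² (n(g) = (g + (g - 5*g))² = (g - 4*g)² = (-3*g)² = 9*g²)
Y(j, Q) = Q + j
Y(-42, 185)/n(-147) + 48510/8235 = (185 - 42)/((9*(-147)²)) + 48510/8235 = 143/((9*21609)) + 48510*(1/8235) = 143/194481 + 1078/183 = 69892229/11863341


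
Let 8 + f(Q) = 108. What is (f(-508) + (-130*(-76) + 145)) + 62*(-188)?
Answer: -1531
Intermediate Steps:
f(Q) = 100 (f(Q) = -8 + 108 = 100)
(f(-508) + (-130*(-76) + 145)) + 62*(-188) = (100 + (-130*(-76) + 145)) + 62*(-188) = (100 + (9880 + 145)) - 11656 = (100 + 10025) - 11656 = 10125 - 11656 = -1531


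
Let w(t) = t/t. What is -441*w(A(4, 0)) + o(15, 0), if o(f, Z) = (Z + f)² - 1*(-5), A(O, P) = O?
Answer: -211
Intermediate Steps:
w(t) = 1
o(f, Z) = 5 + (Z + f)² (o(f, Z) = (Z + f)² + 5 = 5 + (Z + f)²)
-441*w(A(4, 0)) + o(15, 0) = -441*1 + (5 + (0 + 15)²) = -441 + (5 + 15²) = -441 + (5 + 225) = -441 + 230 = -211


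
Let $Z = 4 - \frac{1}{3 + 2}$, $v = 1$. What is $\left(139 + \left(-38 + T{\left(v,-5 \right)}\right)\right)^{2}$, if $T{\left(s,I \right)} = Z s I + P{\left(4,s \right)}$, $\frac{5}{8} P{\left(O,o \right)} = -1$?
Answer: $\frac{161604}{25} \approx 6464.2$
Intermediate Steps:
$P{\left(O,o \right)} = - \frac{8}{5}$ ($P{\left(O,o \right)} = \frac{8}{5} \left(-1\right) = - \frac{8}{5}$)
$Z = \frac{19}{5}$ ($Z = 4 - \frac{1}{5} = \frac{19}{5} \approx 3.8$)
$T{\left(s,I \right)} = - \frac{8}{5} + \frac{19 I s}{5}$ ($T{\left(s,I \right)} = \frac{19 s}{5} I - \frac{8}{5} = \frac{19 I s}{5} - \frac{8}{5} = - \frac{8}{5} + \frac{19 I s}{5}$)
$\left(139 + \left(-38 + T{\left(v,-5 \right)}\right)\right)^{2} = \left(139 - \left(\frac{198}{5} + 19\right)\right)^{2} = \left(139 - \frac{293}{5}\right)^{2} = \left(\frac{402}{5}\right)^{2} = \frac{161604}{25}$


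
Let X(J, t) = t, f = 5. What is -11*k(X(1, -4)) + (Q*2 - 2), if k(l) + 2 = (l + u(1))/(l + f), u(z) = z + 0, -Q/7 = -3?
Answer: 95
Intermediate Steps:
Q = 21 (Q = -7*(-3) = 21)
u(z) = z
k(l) = -2 + (1 + l)/(5 + l) (k(l) = -2 + (l + 1)/(l + 5) = -2 + (1 + l)/(5 + l))
-11*k(X(1, -4)) + (Q*2 - 2) = -11*(-9 - 1*(-4))/(5 - 4) + (21*2 - 2) = -11*(-9 + 4)/1 + (42 - 2) = -11*(-5) + 40 = 55 + 40 = 95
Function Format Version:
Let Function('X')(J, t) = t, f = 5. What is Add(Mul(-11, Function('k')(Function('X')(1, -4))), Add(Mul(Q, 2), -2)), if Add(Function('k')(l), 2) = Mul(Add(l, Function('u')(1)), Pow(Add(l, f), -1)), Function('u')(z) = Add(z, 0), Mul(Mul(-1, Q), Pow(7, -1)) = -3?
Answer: 95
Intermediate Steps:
Q = 21 (Q = Mul(-7, -3) = 21)
Function('u')(z) = z
Function('k')(l) = Add(-2, Mul(Pow(Add(5, l), -1), Add(1, l))) (Function('k')(l) = Add(-2, Mul(Add(l, 1), Pow(Add(l, 5), -1))) = Add(-2, Mul(Add(1, l), Pow(Add(5, l), -1))) = Add(-2, Mul(Pow(Add(5, l), -1), Add(1, l))))
Add(Mul(-11, Function('k')(Function('X')(1, -4))), Add(Mul(Q, 2), -2)) = Add(Mul(-11, Mul(Pow(Add(5, -4), -1), Add(-9, Mul(-1, -4)))), Add(Mul(21, 2), -2)) = Add(Mul(-11, Mul(Pow(1, -1), Add(-9, 4))), Add(42, -2)) = Add(Mul(-11, Mul(1, -5)), 40) = Add(Mul(-11, -5), 40) = Add(55, 40) = 95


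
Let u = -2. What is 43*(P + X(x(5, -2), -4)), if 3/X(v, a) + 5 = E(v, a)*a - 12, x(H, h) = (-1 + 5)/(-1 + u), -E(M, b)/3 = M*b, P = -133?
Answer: -268664/47 ≈ -5716.3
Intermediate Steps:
E(M, b) = -3*M*b
x(H, h) = -4/3 (x(H, h) = (-1 + 5)/(-1 - 2) = 4/(-3) = 4*(-⅓) = -4/3)
X(v, a) = 3/(-17 - 3*v*a²) (X(v, a) = 3/(-5 + ((-3*v*a)*a - 12)) = 3/(-5 + ((-3*a*v)*a - 12)) = 3/(-5 + (-3*v*a² - 12)) = 3/(-5 + (-12 - 3*v*a²)) = 3/(-17 - 3*v*a²))
43*(P + X(x(5, -2), -4)) = 43*(-133 + 3/(-17 - 3*(-4/3)*(-4)²)) = 43*(-133 + 3/(-17 - 3*(-4/3)*16)) = 43*(-133 + 3/(-17 + 64)) = 43*(-133 + 3/47) = 43*(-6248/47) = -268664/47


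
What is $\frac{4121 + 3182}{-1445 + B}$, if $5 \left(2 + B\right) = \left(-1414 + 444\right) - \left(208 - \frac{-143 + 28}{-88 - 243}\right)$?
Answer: $- \frac{12086465}{2784588} \approx -4.3405$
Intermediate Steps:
$B = - \frac{393113}{1655}$ ($B = -2 + \frac{\left(-1414 + 444\right) - \left(208 - \frac{-143 + 28}{-88 - 243}\right)}{5} = -2 + \frac{-970 - \left(208 + \frac{115}{-331}\right)}{5} = -2 + \frac{-970 - \frac{68733}{331}}{5} = -2 + \frac{1}{5} \left(- \frac{389803}{331}\right) = -2 - \frac{389803}{1655} = - \frac{393113}{1655} \approx -237.53$)
$\frac{4121 + 3182}{-1445 + B} = \frac{4121 + 3182}{-1445 - \frac{393113}{1655}} = \frac{7303}{- \frac{2784588}{1655}} = 7303 \left(- \frac{1655}{2784588}\right) = - \frac{12086465}{2784588}$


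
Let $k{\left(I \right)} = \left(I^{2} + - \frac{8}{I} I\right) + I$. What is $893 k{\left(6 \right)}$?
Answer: $30362$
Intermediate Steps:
$k{\left(I \right)} = -8 + I + I^{2}$ ($k{\left(I \right)} = \left(I^{2} - 8\right) + I = \left(-8 + I^{2}\right) + I = -8 + I + I^{2}$)
$893 k{\left(6 \right)} = 893 \left(-8 + 6 + 6^{2}\right) = 893 \left(-8 + 6 + 36\right) = 893 \cdot 34 = 30362$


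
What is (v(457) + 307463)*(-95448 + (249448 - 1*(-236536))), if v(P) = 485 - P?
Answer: 120086305176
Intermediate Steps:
(v(457) + 307463)*(-95448 + (249448 - 1*(-236536))) = ((485 - 1*457) + 307463)*(-95448 + (249448 - 1*(-236536))) = ((485 - 457) + 307463)*(-95448 + (249448 + 236536)) = (28 + 307463)*(-95448 + 485984) = 307491*390536 = 120086305176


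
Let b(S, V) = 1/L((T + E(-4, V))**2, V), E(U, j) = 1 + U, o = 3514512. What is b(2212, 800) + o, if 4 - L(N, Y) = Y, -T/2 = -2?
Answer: 2797551551/796 ≈ 3.5145e+6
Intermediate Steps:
T = 4 (T = -2*(-2) = 4)
L(N, Y) = 4 - Y
b(S, V) = 1/(4 - V)
b(2212, 800) + o = -1/(-4 + 800) + 3514512 = -1/796 + 3514512 = 2797551551/796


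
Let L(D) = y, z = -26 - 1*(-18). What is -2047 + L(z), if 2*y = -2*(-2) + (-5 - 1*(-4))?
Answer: -4091/2 ≈ -2045.5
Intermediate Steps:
z = -8 (z = -26 + 18 = -8)
y = 3/2 (y = (-2*(-2) + (-5 - 1*(-4)))/2 = (4 + (-5 + 4))/2 = (4 - 1)/2 = (½)*3 = 3/2 ≈ 1.5000)
L(D) = 3/2
-2047 + L(z) = -2047 + 3/2 = -4091/2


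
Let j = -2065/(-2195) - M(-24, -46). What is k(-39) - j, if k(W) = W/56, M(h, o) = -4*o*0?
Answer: -40249/24584 ≈ -1.6372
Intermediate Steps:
M(h, o) = 0
k(W) = W/56 (k(W) = W*(1/56) = W/56)
j = 413/439 (j = -2065/(-2195) - 1*0 = -2065*(-1/2195) + 0 = 413/439 + 0 = 413/439 ≈ 0.94077)
k(-39) - j = (1/56)*(-39) - 1*413/439 = -39/56 - 413/439 = -40249/24584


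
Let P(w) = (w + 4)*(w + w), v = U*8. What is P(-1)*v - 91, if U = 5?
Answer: -331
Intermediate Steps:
v = 40 (v = 5*8 = 40)
P(w) = 2*w*(4 + w) (P(w) = (4 + w)*(2*w) = 2*w*(4 + w))
P(-1)*v - 91 = (2*(-1)*(4 - 1))*40 - 91 = (2*(-1)*3)*40 - 91 = -6*40 - 91 = -240 - 91 = -331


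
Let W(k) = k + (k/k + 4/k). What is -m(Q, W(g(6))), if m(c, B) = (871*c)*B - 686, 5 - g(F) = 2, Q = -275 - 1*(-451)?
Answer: -2450678/3 ≈ -8.1689e+5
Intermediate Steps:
Q = 176 (Q = -275 + 451 = 176)
g(F) = 3 (g(F) = 5 - 1*2 = 5 - 2 = 3)
W(k) = 1 + k + 4/k (W(k) = k + (1 + 4/k) = 1 + k + 4/k)
m(c, B) = -686 + 871*B*c (m(c, B) = 871*B*c - 686 = -686 + 871*B*c)
-m(Q, W(g(6))) = -(-686 + 871*(1 + 3 + 4/3)*176) = -(-686 + 871*(16/3)*176) = -(-686 + 2452736/3) = -1*2450678/3 = -2450678/3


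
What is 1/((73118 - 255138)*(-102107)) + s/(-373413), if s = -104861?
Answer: 1948895808329953/6940073338385820 ≈ 0.28082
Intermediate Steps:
1/((73118 - 255138)*(-102107)) + s/(-373413) = 1/((73118 - 255138)*(-102107)) - 104861/(-373413) = -1/102107/(-182020) - 104861*(-1/373413) = -1/182020*(-1/102107) + 104861/373413 = 1/18585516140 + 104861/373413 = 1948895808329953/6940073338385820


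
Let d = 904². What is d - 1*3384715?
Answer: -2567499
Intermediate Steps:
d = 817216
d - 1*3384715 = 817216 - 1*3384715 = 817216 - 3384715 = -2567499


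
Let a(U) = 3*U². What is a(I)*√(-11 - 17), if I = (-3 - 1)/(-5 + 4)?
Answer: 96*I*√7 ≈ 253.99*I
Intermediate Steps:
I = 4 (I = -4/(-1) = -4*(-1) = 4)
a(I)*√(-11 - 17) = (3*4²)*√(-11 - 17) = (3*16)*√(-28) = 48*(2*I*√7) = 96*I*√7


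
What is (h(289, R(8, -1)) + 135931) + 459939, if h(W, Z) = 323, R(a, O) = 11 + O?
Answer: 596193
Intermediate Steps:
(h(289, R(8, -1)) + 135931) + 459939 = (323 + 135931) + 459939 = 136254 + 459939 = 596193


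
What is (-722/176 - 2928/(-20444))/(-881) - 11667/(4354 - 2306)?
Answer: -577418840887/101438875648 ≈ -5.6923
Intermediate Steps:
(-722/176 - 2928/(-20444))/(-881) - 11667/(4354 - 2306) = (-722*1/176 - 2928*(-1/20444))*(-1/881) - 11667/2048 = (-361/88 + 732/5111)*(-1/881) - 11667*1/2048 = -1780655/449768*(-1/881) - 11667/2048 = 1780655/396245608 - 11667/2048 = -577418840887/101438875648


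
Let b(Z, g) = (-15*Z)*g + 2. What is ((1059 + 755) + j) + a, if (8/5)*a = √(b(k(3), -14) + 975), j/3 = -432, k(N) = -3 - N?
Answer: 518 + 5*I*√283/8 ≈ 518.0 + 10.514*I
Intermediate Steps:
b(Z, g) = 2 - 15*Z*g (b(Z, g) = -15*Z*g + 2 = 2 - 15*Z*g)
j = -1296 (j = 3*(-432) = -1296)
a = 5*I*√283/8 (a = 5*√((2 - 15*(-3 - 1*3)*(-14)) + 975)/8 = 5*√((2 - 15*(-3 - 3)*(-14)) + 975)/8 = 5*√((2 - 15*(-6)*(-14)) + 975)/8 = 5*√((2 - 1260) + 975)/8 = 5*√(-1258 + 975)/8 = 5*√(-283)/8 = 5*(I*√283)/8 = 5*I*√283/8 ≈ 10.514*I)
((1059 + 755) + j) + a = ((1059 + 755) - 1296) + 5*I*√283/8 = (1814 - 1296) + 5*I*√283/8 = 518 + 5*I*√283/8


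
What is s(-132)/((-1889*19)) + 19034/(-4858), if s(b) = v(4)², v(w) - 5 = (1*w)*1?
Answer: -341771396/87179239 ≈ -3.9203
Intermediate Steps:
v(w) = 5 + w (v(w) = 5 + (1*w)*1 = 5 + w*1 = 5 + w)
s(b) = 81 (s(b) = (5 + 4)² = 9² = 81)
s(-132)/((-1889*19)) + 19034/(-4858) = 81/((-1889*19)) + 19034/(-4858) = 81/(-35891) + 19034*(-1/4858) = 81*(-1/35891) - 9517/2429 = -81/35891 - 9517/2429 = -341771396/87179239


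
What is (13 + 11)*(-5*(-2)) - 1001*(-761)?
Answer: 762001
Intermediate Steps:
(13 + 11)*(-5*(-2)) - 1001*(-761) = 24*10 + 761761 = 240 + 761761 = 762001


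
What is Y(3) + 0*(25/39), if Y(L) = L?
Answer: 3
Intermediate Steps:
Y(3) + 0*(25/39) = 3 + 0*(25/39) = 3 + 0 = 3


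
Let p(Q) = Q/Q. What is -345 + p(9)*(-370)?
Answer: -715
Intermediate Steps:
p(Q) = 1
-345 + p(9)*(-370) = -345 + 1*(-370) = -345 - 370 = -715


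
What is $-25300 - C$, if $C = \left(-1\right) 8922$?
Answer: $-16378$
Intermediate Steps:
$C = -8922$
$-25300 - C = -25300 - -8922 = -25300 + 8922 = -16378$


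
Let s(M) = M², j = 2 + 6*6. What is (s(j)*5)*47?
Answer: 339340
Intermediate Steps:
j = 38 (j = 2 + 36 = 38)
(s(j)*5)*47 = (38²*5)*47 = (1444*5)*47 = 7220*47 = 339340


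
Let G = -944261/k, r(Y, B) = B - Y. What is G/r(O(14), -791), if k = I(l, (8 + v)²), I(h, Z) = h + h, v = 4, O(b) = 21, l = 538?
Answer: 944261/873712 ≈ 1.0807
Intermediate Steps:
I(h, Z) = 2*h
k = 1076 (k = 2*538 = 1076)
G = -944261/1076 ≈ -877.57
G/r(O(14), -791) = -944261/(1076*(-791 - 1*21)) = -944261/(1076*(-791 - 21)) = -944261/1076/(-812) = -944261/1076*(-1/812) = 944261/873712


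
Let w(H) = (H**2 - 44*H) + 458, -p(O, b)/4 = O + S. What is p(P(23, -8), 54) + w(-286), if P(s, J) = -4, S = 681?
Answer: 92130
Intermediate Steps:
p(O, b) = -2724 - 4*O (p(O, b) = -4*(O + 681) = -4*(681 + O) = -2724 - 4*O)
w(H) = 458 + H**2 - 44*H
p(P(23, -8), 54) + w(-286) = (-2724 - 4*(-4)) + (458 + (-286)**2 - 44*(-286)) = (-2724 + 16) + (458 + 81796 + 12584) = -2708 + 94838 = 92130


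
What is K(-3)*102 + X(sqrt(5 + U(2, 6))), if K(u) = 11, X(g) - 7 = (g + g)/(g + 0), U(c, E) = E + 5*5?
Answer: 1131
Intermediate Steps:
U(c, E) = 25 + E (U(c, E) = E + 25 = 25 + E)
X(g) = 9 (X(g) = 7 + (g + g)/(g + 0) = 7 + (2*g)/g = 7 + 2 = 9)
K(-3)*102 + X(sqrt(5 + U(2, 6))) = 11*102 + 9 = 1122 + 9 = 1131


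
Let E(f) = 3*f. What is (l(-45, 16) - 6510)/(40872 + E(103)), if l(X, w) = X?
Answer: -2185/13727 ≈ -0.15918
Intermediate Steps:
(l(-45, 16) - 6510)/(40872 + E(103)) = (-45 - 6510)/(40872 + 3*103) = -6555/(40872 + 309) = -6555/41181 = -6555*1/41181 = -2185/13727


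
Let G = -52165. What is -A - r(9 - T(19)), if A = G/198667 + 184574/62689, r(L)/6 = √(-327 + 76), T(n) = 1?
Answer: -33398591173/12454235563 - 6*I*√251 ≈ -2.6817 - 95.058*I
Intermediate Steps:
r(L) = 6*I*√251 (r(L) = 6*√(-327 + 76) = 6*√(-251) = 6*(I*√251) = 6*I*√251)
A = 33398591173/12454235563 (A = -52165/198667 + 184574/62689 = 33398591173/12454235563 ≈ 2.6817)
-A - r(9 - T(19)) = -1*33398591173/12454235563 - 6*I*√251 = -33398591173/12454235563 - 6*I*√251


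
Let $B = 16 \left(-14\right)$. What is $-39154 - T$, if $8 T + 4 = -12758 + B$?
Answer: $- \frac{150123}{4} \approx -37531.0$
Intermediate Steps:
$B = -224$
$T = - \frac{6493}{4}$ ($T = - \frac{1}{2} + \frac{-12758 - 224}{8} = - \frac{1}{2} + \frac{1}{8} \left(-12982\right) = - \frac{1}{2} - \frac{6491}{4} = - \frac{6493}{4} \approx -1623.3$)
$-39154 - T = -39154 - - \frac{6493}{4} = -39154 + \frac{6493}{4} = - \frac{150123}{4}$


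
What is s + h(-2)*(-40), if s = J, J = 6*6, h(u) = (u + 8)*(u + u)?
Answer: 996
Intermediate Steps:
h(u) = 2*u*(8 + u) (h(u) = (8 + u)*(2*u) = 2*u*(8 + u))
J = 36
s = 36
s + h(-2)*(-40) = 36 + (2*(-2)*(8 - 2))*(-40) = 36 + (2*(-2)*6)*(-40) = 36 - 24*(-40) = 36 + 960 = 996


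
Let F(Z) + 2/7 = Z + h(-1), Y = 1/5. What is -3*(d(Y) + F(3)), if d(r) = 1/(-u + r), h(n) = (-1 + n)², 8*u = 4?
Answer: -71/7 ≈ -10.143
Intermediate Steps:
u = ½ (u = (⅛)*4 = ½ ≈ 0.50000)
Y = ⅕ ≈ 0.20000
F(Z) = 26/7 + Z (F(Z) = -2/7 + (Z + (-1 - 1)²) = -2/7 + (Z + (-2)²) = -2/7 + (Z + 4) = -2/7 + (4 + Z) = 26/7 + Z)
d(r) = 1/(-½ + r) (d(r) = 1/(-1*½ + r) = 1/(-½ + r))
-3*(d(Y) + F(3)) = -3*(2/(-1 + 2*(⅕)) + (26/7 + 3)) = -3*(2/(-1 + ⅖) + 47/7) = -3*(2/(-⅗) + 47/7) = -3*(2*(-5/3) + 47/7) = -3*(-10/3 + 47/7) = -3*71/21 = -71/7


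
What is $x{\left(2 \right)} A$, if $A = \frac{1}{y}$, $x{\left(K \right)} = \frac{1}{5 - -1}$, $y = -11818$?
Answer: $- \frac{1}{70908} \approx -1.4103 \cdot 10^{-5}$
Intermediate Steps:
$x{\left(K \right)} = \frac{1}{6}$ ($x{\left(K \right)} = \frac{1}{5 + 1} = \frac{1}{6}$)
$A = - \frac{1}{11818}$ ($A = \frac{1}{-11818} = - \frac{1}{11818} \approx -8.4617 \cdot 10^{-5}$)
$x{\left(2 \right)} A = \frac{1}{6} \left(- \frac{1}{11818}\right) = - \frac{1}{70908}$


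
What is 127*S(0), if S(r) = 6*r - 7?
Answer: -889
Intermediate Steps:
S(r) = -7 + 6*r
127*S(0) = 127*(-7 + 6*0) = 127*(-7 + 0) = 127*(-7) = -889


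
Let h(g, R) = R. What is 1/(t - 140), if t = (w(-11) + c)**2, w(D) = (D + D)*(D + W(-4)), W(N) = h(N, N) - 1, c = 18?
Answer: 1/136760 ≈ 7.3121e-6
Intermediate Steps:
W(N) = -1 + N (W(N) = N - 1 = -1 + N)
w(D) = 2*D*(-5 + D) (w(D) = (D + D)*(D + (-1 - 4)) = (2*D)*(D - 5) = (2*D)*(-5 + D) = 2*D*(-5 + D))
t = 136900 (t = (2*(-11)*(-5 - 11) + 18)**2 = (2*(-11)*(-16) + 18)**2 = (352 + 18)**2 = 370**2 = 136900)
1/(t - 140) = 1/(136900 - 140) = 1/136760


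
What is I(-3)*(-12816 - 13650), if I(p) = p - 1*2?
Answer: 132330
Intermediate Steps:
I(p) = -2 + p (I(p) = p - 2 = -2 + p)
I(-3)*(-12816 - 13650) = (-2 - 3)*(-12816 - 13650) = -5*(-26466) = 132330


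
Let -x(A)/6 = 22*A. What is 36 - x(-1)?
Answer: -96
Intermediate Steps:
x(A) = -132*A
36 - x(-1) = 36 - (-132)*(-1) = 36 - 1*132 = 36 - 132 = -96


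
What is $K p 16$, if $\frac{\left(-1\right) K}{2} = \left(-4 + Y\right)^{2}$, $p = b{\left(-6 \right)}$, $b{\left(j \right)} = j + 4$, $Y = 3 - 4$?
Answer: $1600$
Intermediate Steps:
$Y = -1$
$b{\left(j \right)} = 4 + j$
$p = -2$ ($p = 4 - 6 = -2$)
$K = -50$ ($K = - 2 \left(-4 - 1\right)^{2} = - 2 \left(-5\right)^{2} = \left(-2\right) 25 = -50$)
$K p 16 = \left(-50\right) \left(-2\right) 16 = 100 \cdot 16 = 1600$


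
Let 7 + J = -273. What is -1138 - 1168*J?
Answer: 325902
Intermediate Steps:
J = -280 (J = -7 - 273 = -280)
-1138 - 1168*J = -1138 - 1168*(-280) = -1138 + 327040 = 325902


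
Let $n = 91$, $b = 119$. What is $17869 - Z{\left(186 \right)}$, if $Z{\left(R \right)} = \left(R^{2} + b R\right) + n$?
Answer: $-38952$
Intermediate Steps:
$Z{\left(R \right)} = 91 + R^{2} + 119 R$ ($Z{\left(R \right)} = \left(R^{2} + 119 R\right) + 91 = 91 + R^{2} + 119 R$)
$17869 - Z{\left(186 \right)} = 17869 - \left(91 + 186^{2} + 119 \cdot 186\right) = 17869 - \left(91 + 34596 + 22134\right) = 17869 - 56821 = -38952$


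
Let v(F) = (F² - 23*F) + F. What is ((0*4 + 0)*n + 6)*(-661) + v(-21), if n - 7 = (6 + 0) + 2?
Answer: -3063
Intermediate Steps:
n = 15 (n = 7 + ((6 + 0) + 2) = 7 + (6 + 2) = 7 + 8 = 15)
v(F) = F² - 22*F
((0*4 + 0)*n + 6)*(-661) + v(-21) = ((0*4 + 0)*15 + 6)*(-661) - 21*(-22 - 21) = ((0 + 0)*15 + 6)*(-661) - 21*(-43) = (0*15 + 6)*(-661) + 903 = (0 + 6)*(-661) + 903 = 6*(-661) + 903 = -3966 + 903 = -3063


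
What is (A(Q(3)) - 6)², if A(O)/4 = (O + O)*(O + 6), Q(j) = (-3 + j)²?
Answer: 36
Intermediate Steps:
A(O) = 8*O*(6 + O) (A(O) = 4*((O + O)*(O + 6)) = 4*((2*O)*(6 + O)) = 4*(2*O*(6 + O)) = 8*O*(6 + O))
(A(Q(3)) - 6)² = (8*(-3 + 3)²*(6 + (-3 + 3)²) - 6)² = (8*0²*(6 + 0²) - 6)² = (8*0*(6 + 0) - 6)² = (8*0*6 - 6)² = (0 - 6)² = (-6)² = 36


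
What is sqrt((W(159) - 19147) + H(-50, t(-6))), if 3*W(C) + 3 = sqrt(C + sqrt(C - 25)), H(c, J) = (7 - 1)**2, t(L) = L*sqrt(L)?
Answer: sqrt(-172008 + 3*sqrt(159 + sqrt(134)))/3 ≈ 138.23*I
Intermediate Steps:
t(L) = L**(3/2)
H(c, J) = 36 (H(c, J) = 6**2 = 36)
W(C) = -1 + sqrt(C + sqrt(-25 + C))/3 (W(C) = -1 + sqrt(C + sqrt(C - 25))/3 = -1 + sqrt(C + sqrt(-25 + C))/3)
sqrt((W(159) - 19147) + H(-50, t(-6))) = sqrt(((-1 + sqrt(159 + sqrt(-25 + 159))/3) - 19147) + 36) = sqrt(((-1 + sqrt(159 + sqrt(134))/3) - 19147) + 36) = sqrt((-19148 + sqrt(159 + sqrt(134))/3) + 36) = sqrt(-19112 + sqrt(159 + sqrt(134))/3)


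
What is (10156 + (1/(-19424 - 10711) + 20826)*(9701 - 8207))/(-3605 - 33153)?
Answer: -156321294251/184617055 ≈ -846.73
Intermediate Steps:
(10156 + (1/(-19424 - 10711) + 20826)*(9701 - 8207))/(-3605 - 33153) = (10156 + (1/(-30135) + 20826)*1494)/(-36758) = (10156 + (-1/30135 + 20826)*1494)*(-1/36758) = (10156 + (627591509/30135)*1494)*(-1/36758) = (10156 + 312540571482/10045)*(-1/36758) = (312642588502/10045)*(-1/36758) = -156321294251/184617055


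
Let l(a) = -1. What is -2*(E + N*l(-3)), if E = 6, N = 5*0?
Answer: -12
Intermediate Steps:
N = 0
-2*(E + N*l(-3)) = -2*(6 + 0*(-1)) = -2*(6 + 0) = -2*6 = -12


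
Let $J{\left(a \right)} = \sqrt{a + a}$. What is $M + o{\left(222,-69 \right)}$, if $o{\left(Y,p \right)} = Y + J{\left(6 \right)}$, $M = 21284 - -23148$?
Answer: $44654 + 2 \sqrt{3} \approx 44657.0$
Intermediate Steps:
$J{\left(a \right)} = \sqrt{2} \sqrt{a}$ ($J{\left(a \right)} = \sqrt{2 a} = \sqrt{2} \sqrt{a}$)
$M = 44432$ ($M = 21284 + 23148 = 44432$)
$o{\left(Y,p \right)} = Y + 2 \sqrt{3}$ ($o{\left(Y,p \right)} = Y + \sqrt{2} \sqrt{6} = Y + 2 \sqrt{3}$)
$M + o{\left(222,-69 \right)} = 44432 + \left(222 + 2 \sqrt{3}\right) = 44654 + 2 \sqrt{3}$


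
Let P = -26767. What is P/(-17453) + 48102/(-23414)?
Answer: -106400834/204322271 ≈ -0.52075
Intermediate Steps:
P/(-17453) + 48102/(-23414) = -26767/(-17453) + 48102/(-23414) = -26767*(-1/17453) + 48102*(-1/23414) = 26767/17453 - 24051/11707 = -106400834/204322271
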